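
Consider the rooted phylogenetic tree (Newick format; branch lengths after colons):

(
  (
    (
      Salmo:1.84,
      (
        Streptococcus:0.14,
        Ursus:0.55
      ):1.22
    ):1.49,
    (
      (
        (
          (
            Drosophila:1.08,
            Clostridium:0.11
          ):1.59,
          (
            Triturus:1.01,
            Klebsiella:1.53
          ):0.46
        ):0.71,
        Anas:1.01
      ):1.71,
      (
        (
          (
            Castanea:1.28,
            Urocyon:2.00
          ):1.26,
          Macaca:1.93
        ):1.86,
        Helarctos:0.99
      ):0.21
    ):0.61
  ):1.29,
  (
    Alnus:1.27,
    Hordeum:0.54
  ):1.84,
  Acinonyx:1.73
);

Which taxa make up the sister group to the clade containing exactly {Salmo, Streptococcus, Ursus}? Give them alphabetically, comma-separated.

The clade containing exactly {Salmo, Streptococcus, Ursus} attaches to the tree at the node subtending ((Salmo,(Streptococcus,Ursus)),((((Drosophila,Clostridium),(Triturus,Klebsiella)),Anas),(((Castanea,Urocyon),Macaca),Helarctos))).
The other lineage descending from that same node — the sister group — is ((((Drosophila,Clostridium),(Triturus,Klebsiella)),Anas),(((Castanea,Urocyon),Macaca),Helarctos)); its 9 tips in alphabetical order are the answer.

Anas, Castanea, Clostridium, Drosophila, Helarctos, Klebsiella, Macaca, Triturus, Urocyon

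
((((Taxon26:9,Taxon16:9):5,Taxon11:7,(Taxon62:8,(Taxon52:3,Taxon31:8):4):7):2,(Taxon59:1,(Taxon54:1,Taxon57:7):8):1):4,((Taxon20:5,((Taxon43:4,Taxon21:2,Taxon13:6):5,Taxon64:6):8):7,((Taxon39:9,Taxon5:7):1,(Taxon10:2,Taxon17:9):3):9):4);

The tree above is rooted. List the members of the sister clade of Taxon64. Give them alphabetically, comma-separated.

Taxon64 attaches to the tree at the node subtending ((Taxon43,Taxon21,Taxon13),Taxon64).
The other lineage descending from that same node — the sister group — is (Taxon43,Taxon21,Taxon13); its 3 tips in alphabetical order are the answer.

Taxon13, Taxon21, Taxon43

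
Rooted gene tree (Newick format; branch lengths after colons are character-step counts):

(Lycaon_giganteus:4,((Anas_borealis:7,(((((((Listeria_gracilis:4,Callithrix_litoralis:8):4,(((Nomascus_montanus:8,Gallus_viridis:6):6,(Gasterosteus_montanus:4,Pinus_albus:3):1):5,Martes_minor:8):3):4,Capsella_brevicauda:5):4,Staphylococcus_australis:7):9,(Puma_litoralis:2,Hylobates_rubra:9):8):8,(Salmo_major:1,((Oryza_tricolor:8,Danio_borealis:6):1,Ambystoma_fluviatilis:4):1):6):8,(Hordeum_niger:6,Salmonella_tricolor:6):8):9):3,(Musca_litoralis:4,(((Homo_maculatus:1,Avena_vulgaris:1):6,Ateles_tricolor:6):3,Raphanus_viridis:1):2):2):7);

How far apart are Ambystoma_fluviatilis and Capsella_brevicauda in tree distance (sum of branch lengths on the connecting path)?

37

The path runs Ambystoma_fluviatilis → … → MRCA → … → Capsella_brevicauda; the MRCA is the node subtending ((((((Listeria_gracilis,Callithrix_litoralis),(((Nomascus_montanus,Gallus_viridis),(Gasterosteus_montanus,Pinus_albus)),Martes_minor)),Capsella_brevicauda),Staphylococcus_australis),(Puma_litoralis,Hylobates_rubra)),(Salmo_major,((Oryza_tricolor,Danio_borealis),Ambystoma_fluviatilis))).
Branch lengths along that path: 4 + 1 + 6 + 8 + 9 + 4 + 5 = 37.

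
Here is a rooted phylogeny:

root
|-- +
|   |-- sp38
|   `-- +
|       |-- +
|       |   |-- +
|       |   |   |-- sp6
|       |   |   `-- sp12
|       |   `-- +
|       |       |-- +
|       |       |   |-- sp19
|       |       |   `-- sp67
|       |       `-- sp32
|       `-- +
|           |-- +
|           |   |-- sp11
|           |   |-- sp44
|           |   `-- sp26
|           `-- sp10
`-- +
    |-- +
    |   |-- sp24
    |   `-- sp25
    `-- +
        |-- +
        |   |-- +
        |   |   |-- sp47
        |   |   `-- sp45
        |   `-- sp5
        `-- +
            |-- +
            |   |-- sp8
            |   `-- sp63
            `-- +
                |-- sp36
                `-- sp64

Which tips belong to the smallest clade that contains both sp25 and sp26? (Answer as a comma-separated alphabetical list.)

sp10, sp11, sp12, sp19, sp24, sp25, sp26, sp32, sp36, sp38, sp44, sp45, sp47, sp5, sp6, sp63, sp64, sp67, sp8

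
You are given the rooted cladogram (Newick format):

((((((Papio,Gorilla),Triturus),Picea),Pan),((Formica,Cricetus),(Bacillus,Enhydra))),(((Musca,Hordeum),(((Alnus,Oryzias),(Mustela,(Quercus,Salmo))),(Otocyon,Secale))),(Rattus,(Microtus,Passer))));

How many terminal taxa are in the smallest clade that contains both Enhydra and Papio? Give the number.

The MRCA of Enhydra and Papio is the node subtending (((((Papio,Gorilla),Triturus),Picea),Pan),((Formica,Cricetus),(Bacillus,Enhydra))).
That clade contains 9 terminal taxa: Bacillus, Cricetus, Enhydra, Formica, Gorilla, Pan, Papio, Picea, Triturus.

9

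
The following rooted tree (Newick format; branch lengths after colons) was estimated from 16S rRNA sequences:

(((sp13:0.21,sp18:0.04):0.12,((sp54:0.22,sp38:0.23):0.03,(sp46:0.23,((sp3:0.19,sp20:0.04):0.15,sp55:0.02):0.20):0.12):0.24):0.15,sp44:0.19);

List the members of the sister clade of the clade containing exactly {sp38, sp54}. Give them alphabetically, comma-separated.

The clade containing exactly {sp38, sp54} attaches to the tree at the node subtending ((sp54,sp38),(sp46,((sp3,sp20),sp55))).
The other lineage descending from that same node — the sister group — is (sp46,((sp3,sp20),sp55)); its 4 tips in alphabetical order are the answer.

sp20, sp3, sp46, sp55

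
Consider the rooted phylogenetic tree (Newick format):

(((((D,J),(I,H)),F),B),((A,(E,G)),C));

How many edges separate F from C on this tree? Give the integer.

The MRCA of F and C is the root of the tree.
From F up to that node: 3 branches. From C up to the same node: 2 branches. Total: 3 + 2 = 5.

5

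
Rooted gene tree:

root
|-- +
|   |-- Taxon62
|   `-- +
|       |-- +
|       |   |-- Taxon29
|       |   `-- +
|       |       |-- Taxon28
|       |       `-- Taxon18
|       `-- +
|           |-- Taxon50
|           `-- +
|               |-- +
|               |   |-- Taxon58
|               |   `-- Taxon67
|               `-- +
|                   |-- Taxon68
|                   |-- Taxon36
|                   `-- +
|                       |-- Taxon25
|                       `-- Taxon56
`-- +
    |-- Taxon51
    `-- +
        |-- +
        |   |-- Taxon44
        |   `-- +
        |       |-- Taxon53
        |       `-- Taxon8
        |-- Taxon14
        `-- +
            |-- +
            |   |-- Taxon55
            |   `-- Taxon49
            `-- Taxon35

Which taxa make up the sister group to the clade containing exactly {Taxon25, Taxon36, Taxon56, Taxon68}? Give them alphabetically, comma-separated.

The clade containing exactly {Taxon25, Taxon36, Taxon56, Taxon68} attaches to the tree at the node subtending ((Taxon58,Taxon67),(Taxon68,Taxon36,(Taxon25,Taxon56))).
The other lineage descending from that same node — the sister group — is (Taxon58,Taxon67); its 2 tips in alphabetical order are the answer.

Taxon58, Taxon67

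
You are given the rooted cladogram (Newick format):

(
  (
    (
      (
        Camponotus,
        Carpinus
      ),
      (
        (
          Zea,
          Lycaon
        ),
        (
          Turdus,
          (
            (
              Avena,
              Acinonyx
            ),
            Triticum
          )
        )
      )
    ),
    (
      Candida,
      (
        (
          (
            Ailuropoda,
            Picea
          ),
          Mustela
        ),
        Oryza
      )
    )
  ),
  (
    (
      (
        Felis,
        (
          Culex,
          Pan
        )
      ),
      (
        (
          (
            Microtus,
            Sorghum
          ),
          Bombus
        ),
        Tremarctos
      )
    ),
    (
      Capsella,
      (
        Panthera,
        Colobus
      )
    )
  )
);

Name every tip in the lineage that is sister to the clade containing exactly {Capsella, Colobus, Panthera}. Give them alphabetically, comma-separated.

The clade containing exactly {Capsella, Colobus, Panthera} attaches to the tree at the node subtending (((Felis,(Culex,Pan)),(((Microtus,Sorghum),Bombus),Tremarctos)),(Capsella,(Panthera,Colobus))).
The other lineage descending from that same node — the sister group — is ((Felis,(Culex,Pan)),(((Microtus,Sorghum),Bombus),Tremarctos)); its 7 tips in alphabetical order are the answer.

Bombus, Culex, Felis, Microtus, Pan, Sorghum, Tremarctos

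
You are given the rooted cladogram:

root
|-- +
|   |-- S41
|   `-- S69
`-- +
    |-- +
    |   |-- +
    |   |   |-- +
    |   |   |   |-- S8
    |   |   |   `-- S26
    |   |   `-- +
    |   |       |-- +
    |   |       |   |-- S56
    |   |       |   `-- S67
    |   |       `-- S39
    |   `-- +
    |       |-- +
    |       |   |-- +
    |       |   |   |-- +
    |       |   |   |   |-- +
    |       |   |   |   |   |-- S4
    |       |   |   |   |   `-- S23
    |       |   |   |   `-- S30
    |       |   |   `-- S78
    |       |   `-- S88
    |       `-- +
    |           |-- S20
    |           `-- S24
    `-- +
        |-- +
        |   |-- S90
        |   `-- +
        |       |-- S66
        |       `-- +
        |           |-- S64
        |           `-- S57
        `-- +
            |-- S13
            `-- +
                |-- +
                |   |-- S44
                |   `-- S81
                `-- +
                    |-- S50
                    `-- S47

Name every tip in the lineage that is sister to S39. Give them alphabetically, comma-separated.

S56, S67

S39 attaches to the tree at the node subtending ((S56,S67),S39).
The other lineage descending from that same node — the sister group — is (S56,S67); its 2 tips in alphabetical order are the answer.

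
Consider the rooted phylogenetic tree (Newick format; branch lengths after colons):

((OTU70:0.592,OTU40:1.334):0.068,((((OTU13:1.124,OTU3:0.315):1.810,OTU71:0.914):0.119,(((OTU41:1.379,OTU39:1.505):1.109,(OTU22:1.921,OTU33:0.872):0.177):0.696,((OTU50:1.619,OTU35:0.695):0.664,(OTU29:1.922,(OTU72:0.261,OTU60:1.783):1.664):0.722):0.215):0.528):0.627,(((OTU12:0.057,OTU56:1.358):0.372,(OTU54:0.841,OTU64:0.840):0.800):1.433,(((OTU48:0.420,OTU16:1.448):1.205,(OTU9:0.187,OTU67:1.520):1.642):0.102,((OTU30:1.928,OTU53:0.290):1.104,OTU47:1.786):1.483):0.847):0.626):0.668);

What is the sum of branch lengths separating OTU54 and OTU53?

6.798

The path runs OTU54 → … → MRCA → … → OTU53; the MRCA is the node subtending (((OTU12,OTU56),(OTU54,OTU64)),(((OTU48,OTU16),(OTU9,OTU67)),((OTU30,OTU53),OTU47))).
Branch lengths along that path: 0.841 + 0.800 + 1.433 + 0.847 + 1.483 + 1.104 + 0.290 = 6.798.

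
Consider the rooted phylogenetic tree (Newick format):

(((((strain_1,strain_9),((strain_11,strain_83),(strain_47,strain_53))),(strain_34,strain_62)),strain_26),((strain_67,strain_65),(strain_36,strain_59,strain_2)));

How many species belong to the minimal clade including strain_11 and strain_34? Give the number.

8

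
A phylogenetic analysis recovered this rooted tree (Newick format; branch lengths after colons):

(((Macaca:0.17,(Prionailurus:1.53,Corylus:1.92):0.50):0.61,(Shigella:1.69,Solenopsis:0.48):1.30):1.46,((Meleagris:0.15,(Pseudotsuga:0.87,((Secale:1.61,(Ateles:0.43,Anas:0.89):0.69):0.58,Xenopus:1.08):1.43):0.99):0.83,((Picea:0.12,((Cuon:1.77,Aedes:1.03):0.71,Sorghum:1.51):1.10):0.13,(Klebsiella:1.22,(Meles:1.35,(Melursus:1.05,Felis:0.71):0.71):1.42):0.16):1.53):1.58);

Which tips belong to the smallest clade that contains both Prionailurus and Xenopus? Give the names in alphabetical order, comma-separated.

Tracing Prionailurus: it sits inside (Prionailurus,Corylus).
Tracing Xenopus: it sits inside ((Secale,(Ateles,Anas)),Xenopus).
The smallest clade enclosing both is the whole tree (their MRCA is the root), so the answer is all 19 tips in alphabetical order.

Aedes, Anas, Ateles, Corylus, Cuon, Felis, Klebsiella, Macaca, Meleagris, Meles, Melursus, Picea, Prionailurus, Pseudotsuga, Secale, Shigella, Solenopsis, Sorghum, Xenopus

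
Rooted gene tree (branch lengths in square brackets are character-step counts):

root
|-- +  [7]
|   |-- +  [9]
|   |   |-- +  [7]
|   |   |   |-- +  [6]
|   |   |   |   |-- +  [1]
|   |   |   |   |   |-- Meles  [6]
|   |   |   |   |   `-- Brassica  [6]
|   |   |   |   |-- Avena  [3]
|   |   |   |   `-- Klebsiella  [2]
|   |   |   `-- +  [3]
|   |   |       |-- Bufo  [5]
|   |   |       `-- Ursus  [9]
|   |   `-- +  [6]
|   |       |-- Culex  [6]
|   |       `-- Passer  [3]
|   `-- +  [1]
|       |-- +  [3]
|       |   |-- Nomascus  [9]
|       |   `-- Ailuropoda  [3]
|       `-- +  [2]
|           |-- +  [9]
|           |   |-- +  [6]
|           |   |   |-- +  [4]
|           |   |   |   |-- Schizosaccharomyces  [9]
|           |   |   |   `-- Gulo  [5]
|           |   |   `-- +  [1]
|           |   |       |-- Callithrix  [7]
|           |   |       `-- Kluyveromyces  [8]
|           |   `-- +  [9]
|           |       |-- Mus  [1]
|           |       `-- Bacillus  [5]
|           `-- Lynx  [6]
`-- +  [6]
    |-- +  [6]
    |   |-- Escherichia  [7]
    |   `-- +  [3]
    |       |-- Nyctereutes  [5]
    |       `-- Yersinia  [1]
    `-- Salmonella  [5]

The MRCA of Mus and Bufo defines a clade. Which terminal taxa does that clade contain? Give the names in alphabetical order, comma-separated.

Ailuropoda, Avena, Bacillus, Brassica, Bufo, Callithrix, Culex, Gulo, Klebsiella, Kluyveromyces, Lynx, Meles, Mus, Nomascus, Passer, Schizosaccharomyces, Ursus

Tracing Mus: it sits inside (Mus,Bacillus).
Tracing Bufo: it sits inside (Bufo,Ursus).
The smallest clade enclosing both is (((((Meles,Brassica),Avena,Klebsiella),(Bufo,Ursus)),(Culex,Passer)),((Nomascus,Ailuropoda),((((Schizosaccharomyces,Gulo),(Callithrix,Kluyveromyces)),(Mus,Bacillus)),Lynx))); the answer is its 17 terminal taxa in alphabetical order.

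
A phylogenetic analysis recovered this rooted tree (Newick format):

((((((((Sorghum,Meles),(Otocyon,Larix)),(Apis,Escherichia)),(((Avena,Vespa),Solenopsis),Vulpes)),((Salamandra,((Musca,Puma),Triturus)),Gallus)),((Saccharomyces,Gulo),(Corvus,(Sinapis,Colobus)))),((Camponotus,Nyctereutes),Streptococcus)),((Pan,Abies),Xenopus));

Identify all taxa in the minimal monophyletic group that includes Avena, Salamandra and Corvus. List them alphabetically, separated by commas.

Apis, Avena, Colobus, Corvus, Escherichia, Gallus, Gulo, Larix, Meles, Musca, Otocyon, Puma, Saccharomyces, Salamandra, Sinapis, Solenopsis, Sorghum, Triturus, Vespa, Vulpes

Tracing Avena: it sits inside (Avena,Vespa).
Tracing Salamandra: it sits inside (Salamandra,((Musca,Puma),Triturus)).
Tracing Corvus: it sits inside (Corvus,(Sinapis,Colobus)).
The smallest clade enclosing all 3 is ((((((Sorghum,Meles),(Otocyon,Larix)),(Apis,Escherichia)),(((Avena,Vespa),Solenopsis),Vulpes)),((Salamandra,((Musca,Puma),Triturus)),Gallus)),((Saccharomyces,Gulo),(Corvus,(Sinapis,Colobus)))); the answer is its 20 terminal taxa in alphabetical order.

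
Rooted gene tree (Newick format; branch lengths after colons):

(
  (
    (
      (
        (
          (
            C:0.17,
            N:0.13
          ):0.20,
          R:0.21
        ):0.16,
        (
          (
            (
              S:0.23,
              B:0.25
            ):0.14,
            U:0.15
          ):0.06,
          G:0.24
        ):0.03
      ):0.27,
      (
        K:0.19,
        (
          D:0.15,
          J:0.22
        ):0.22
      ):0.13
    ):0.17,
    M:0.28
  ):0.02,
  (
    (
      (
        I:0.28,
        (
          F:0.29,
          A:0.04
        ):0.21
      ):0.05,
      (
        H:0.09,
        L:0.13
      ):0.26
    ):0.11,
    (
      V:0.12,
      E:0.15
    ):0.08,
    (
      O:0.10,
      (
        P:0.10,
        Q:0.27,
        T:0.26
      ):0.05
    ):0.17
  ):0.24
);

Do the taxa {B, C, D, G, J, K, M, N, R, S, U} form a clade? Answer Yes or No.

The most recent common ancestor of these taxa subtends (((((C,N),R),(((S,B),U),G)),(K,(D,J))),M).
That clade has exactly 11 tips — every listed taxon and nothing else — so the group is monophyletic.

Yes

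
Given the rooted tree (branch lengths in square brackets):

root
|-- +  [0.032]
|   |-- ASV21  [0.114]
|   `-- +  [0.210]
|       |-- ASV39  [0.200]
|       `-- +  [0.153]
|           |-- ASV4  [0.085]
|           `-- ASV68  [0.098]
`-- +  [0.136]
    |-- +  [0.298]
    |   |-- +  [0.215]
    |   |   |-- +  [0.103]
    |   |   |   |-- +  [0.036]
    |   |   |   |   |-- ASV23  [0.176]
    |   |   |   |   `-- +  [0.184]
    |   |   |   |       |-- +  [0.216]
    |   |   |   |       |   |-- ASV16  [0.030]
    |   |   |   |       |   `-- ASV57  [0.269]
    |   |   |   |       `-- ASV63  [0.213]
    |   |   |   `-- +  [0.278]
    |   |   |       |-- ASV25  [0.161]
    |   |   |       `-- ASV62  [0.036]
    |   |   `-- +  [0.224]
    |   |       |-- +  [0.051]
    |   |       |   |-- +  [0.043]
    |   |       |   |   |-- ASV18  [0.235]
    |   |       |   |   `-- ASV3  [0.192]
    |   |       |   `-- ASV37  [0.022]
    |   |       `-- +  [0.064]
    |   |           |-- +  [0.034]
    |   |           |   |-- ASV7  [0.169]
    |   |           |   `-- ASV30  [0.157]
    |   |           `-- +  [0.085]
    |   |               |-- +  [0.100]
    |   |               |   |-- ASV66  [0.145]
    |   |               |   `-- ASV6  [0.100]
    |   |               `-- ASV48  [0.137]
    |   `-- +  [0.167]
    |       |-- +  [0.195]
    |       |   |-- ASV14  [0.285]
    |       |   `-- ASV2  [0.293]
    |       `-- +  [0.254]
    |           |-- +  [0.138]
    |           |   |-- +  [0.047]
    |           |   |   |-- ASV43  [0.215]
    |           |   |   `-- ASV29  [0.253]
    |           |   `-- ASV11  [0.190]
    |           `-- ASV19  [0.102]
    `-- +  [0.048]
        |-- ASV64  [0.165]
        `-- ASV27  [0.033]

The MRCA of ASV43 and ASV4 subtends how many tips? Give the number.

The MRCA of ASV43 and ASV4 is the root, so the clade is the entire tree.
That clade contains 26 terminal taxa: ASV11, ASV14, ASV16, ASV18, ASV19, ASV2, ASV21, ASV23, ASV25, ASV27, ASV29, ASV3, ASV30, ASV37, ASV39, ASV4, ASV43, ASV48, ASV57, ASV6, ASV62, ASV63, ASV64, ASV66, ASV68, ASV7.

26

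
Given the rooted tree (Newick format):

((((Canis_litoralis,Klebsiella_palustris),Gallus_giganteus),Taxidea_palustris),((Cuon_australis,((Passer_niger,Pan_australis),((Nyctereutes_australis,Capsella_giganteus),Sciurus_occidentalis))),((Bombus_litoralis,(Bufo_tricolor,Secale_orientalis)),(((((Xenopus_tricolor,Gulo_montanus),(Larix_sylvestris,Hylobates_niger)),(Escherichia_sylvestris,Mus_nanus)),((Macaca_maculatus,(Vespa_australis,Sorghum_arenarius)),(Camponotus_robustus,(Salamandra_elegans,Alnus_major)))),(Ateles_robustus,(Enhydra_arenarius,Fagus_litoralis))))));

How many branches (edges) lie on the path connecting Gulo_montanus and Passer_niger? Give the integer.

11

The MRCA of Gulo_montanus and Passer_niger is the node subtending ((Cuon_australis,((Passer_niger,Pan_australis),((Nyctereutes_australis,Capsella_giganteus),Sciurus_occidentalis))),((Bombus_litoralis,(Bufo_tricolor,Secale_orientalis)),(((((Xenopus_tricolor,Gulo_montanus),(Larix_sylvestris,Hylobates_niger)),(Escherichia_sylvestris,Mus_nanus)),((Macaca_maculatus,(Vespa_australis,Sorghum_arenarius)),(Camponotus_robustus,(Salamandra_elegans,Alnus_major)))),(Ateles_robustus,(Enhydra_arenarius,Fagus_litoralis))))).
From Gulo_montanus up to that node: 7 branches. From Passer_niger up to the same node: 4 branches. Total: 7 + 4 = 11.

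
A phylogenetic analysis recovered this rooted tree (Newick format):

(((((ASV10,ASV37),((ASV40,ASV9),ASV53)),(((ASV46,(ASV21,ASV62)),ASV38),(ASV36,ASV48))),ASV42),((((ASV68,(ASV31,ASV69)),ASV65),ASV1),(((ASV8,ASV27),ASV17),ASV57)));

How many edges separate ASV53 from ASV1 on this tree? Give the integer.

8

The MRCA of ASV53 and ASV1 is the root of the tree.
From ASV53 up to that node: 5 branches. From ASV1 up to the same node: 3 branches. Total: 5 + 3 = 8.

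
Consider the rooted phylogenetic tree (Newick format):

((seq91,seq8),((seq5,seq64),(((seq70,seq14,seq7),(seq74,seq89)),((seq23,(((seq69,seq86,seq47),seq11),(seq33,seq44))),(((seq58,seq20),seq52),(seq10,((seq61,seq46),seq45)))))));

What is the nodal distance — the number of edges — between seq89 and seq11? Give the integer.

8

The MRCA of seq89 and seq11 is the node subtending (((seq70,seq14,seq7),(seq74,seq89)),((seq23,(((seq69,seq86,seq47),seq11),(seq33,seq44))),(((seq58,seq20),seq52),(seq10,((seq61,seq46),seq45))))).
From seq89 up to that node: 3 branches. From seq11 up to the same node: 5 branches. Total: 3 + 5 = 8.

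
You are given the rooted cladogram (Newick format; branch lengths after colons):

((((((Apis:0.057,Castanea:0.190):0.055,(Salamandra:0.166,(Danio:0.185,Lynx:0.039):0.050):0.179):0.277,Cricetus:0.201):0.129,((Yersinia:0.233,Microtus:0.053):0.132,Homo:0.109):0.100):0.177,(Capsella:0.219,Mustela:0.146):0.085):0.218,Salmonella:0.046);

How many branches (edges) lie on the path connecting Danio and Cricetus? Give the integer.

The MRCA of Danio and Cricetus is the node subtending (((Apis,Castanea),(Salamandra,(Danio,Lynx))),Cricetus).
From Danio up to that node: 4 branches. From Cricetus up to the same node: 1 branch. Total: 4 + 1 = 5.

5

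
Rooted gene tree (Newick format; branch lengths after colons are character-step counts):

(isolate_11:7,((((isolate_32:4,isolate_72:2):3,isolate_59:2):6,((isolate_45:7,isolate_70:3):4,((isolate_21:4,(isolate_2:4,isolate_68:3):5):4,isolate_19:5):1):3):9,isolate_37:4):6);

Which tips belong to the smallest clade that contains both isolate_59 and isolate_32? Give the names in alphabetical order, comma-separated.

isolate_32, isolate_59, isolate_72

Tracing isolate_59: it sits inside ((isolate_32,isolate_72),isolate_59).
Tracing isolate_32: it sits inside (isolate_32,isolate_72).
The smallest clade enclosing both is ((isolate_32,isolate_72),isolate_59); the answer is its 3 terminal taxa in alphabetical order.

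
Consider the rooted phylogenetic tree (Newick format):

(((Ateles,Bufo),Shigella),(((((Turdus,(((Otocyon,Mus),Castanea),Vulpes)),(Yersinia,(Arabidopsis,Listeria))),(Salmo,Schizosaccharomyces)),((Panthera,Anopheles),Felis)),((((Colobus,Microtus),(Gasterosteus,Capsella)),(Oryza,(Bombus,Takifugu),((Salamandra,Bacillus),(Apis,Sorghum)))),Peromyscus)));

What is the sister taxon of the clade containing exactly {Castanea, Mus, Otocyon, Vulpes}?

The clade containing exactly {Castanea, Mus, Otocyon, Vulpes} attaches to the tree at the node subtending (Turdus,(((Otocyon,Mus),Castanea),Vulpes)).
The other lineage descending from that same node — the sister group — is the single tip Turdus.

Turdus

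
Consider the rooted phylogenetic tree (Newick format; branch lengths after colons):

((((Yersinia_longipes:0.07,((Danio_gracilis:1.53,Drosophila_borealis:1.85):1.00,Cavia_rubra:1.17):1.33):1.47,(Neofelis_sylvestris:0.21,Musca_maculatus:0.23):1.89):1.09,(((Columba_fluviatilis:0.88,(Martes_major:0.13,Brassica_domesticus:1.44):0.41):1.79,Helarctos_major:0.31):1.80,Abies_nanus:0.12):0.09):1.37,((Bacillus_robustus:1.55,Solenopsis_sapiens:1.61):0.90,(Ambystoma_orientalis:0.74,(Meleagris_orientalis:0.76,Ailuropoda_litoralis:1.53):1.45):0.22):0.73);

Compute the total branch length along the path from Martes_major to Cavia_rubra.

9.28

The path runs Martes_major → … → MRCA → … → Cavia_rubra; the MRCA is the node subtending (((Yersinia_longipes,((Danio_gracilis,Drosophila_borealis),Cavia_rubra)),(Neofelis_sylvestris,Musca_maculatus)),(((Columba_fluviatilis,(Martes_major,Brassica_domesticus)),Helarctos_major),Abies_nanus)).
Branch lengths along that path: 0.13 + 0.41 + 1.79 + 1.80 + 0.09 + 1.09 + 1.47 + 1.33 + 1.17 = 9.28.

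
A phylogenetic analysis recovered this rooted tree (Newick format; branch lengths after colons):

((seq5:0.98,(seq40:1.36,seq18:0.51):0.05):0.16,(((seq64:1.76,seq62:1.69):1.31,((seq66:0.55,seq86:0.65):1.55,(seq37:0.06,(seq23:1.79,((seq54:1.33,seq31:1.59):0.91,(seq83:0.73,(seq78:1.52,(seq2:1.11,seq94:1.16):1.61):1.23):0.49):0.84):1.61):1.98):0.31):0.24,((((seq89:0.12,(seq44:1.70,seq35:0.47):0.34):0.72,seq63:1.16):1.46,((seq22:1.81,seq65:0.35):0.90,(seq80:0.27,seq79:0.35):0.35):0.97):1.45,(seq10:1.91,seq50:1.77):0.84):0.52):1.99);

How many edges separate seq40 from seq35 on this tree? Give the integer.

10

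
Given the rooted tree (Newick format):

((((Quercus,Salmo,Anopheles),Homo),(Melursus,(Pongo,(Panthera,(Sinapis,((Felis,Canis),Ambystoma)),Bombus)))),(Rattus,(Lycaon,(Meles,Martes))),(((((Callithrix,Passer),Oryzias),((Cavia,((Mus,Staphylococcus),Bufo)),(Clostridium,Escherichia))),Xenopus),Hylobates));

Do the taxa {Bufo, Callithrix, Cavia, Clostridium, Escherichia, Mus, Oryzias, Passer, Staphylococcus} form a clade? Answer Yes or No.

The most recent common ancestor of these taxa subtends (((Callithrix,Passer),Oryzias),((Cavia,((Mus,Staphylococcus),Bufo)),(Clostridium,Escherichia))).
That clade has exactly 9 tips — every listed taxon and nothing else — so the group is monophyletic.

Yes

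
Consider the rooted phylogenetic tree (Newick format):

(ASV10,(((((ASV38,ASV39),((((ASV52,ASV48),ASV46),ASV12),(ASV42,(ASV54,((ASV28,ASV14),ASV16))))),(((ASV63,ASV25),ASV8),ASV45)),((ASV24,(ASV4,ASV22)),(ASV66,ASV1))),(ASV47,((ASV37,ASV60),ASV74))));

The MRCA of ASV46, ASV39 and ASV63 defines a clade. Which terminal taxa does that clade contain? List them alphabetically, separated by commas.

ASV12, ASV14, ASV16, ASV25, ASV28, ASV38, ASV39, ASV42, ASV45, ASV46, ASV48, ASV52, ASV54, ASV63, ASV8

Tracing ASV46: it sits inside ((ASV52,ASV48),ASV46).
Tracing ASV39: it sits inside (ASV38,ASV39).
Tracing ASV63: it sits inside (ASV63,ASV25).
The smallest clade enclosing all 3 is (((ASV38,ASV39),((((ASV52,ASV48),ASV46),ASV12),(ASV42,(ASV54,((ASV28,ASV14),ASV16))))),(((ASV63,ASV25),ASV8),ASV45)); the answer is its 15 terminal taxa in alphabetical order.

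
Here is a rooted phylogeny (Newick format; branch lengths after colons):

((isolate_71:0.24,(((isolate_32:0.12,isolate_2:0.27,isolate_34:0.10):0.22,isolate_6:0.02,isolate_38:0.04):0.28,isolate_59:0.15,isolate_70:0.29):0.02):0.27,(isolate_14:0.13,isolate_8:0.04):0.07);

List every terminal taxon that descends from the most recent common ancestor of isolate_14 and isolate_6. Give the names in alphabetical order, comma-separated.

isolate_14, isolate_2, isolate_32, isolate_34, isolate_38, isolate_59, isolate_6, isolate_70, isolate_71, isolate_8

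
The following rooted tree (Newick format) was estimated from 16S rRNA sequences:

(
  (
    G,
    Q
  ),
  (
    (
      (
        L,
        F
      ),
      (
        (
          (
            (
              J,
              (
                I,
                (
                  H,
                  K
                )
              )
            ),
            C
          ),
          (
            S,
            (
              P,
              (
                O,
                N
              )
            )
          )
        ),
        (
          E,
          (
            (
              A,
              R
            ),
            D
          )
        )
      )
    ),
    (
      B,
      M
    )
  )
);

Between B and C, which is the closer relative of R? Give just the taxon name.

The MRCA of R and C subtends ((((J,(I,(H,K))),C),(S,(P,(O,N)))),(E,((A,R),D))) (13 taxa).
The MRCA of R and B subtends (((L,F),((((J,(I,(H,K))),C),(S,(P,(O,N)))),(E,((A,R),D)))),(B,M)) (17 taxa).
The first is nested inside the second, so R shares a more recent common ancestor with C.

C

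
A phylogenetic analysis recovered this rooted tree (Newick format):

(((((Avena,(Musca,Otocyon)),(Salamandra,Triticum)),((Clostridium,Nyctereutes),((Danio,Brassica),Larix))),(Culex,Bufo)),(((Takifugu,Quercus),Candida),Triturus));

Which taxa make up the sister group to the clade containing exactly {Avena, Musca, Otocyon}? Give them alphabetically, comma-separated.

Salamandra, Triticum

The clade containing exactly {Avena, Musca, Otocyon} attaches to the tree at the node subtending ((Avena,(Musca,Otocyon)),(Salamandra,Triticum)).
The other lineage descending from that same node — the sister group — is (Salamandra,Triticum); its 2 tips in alphabetical order are the answer.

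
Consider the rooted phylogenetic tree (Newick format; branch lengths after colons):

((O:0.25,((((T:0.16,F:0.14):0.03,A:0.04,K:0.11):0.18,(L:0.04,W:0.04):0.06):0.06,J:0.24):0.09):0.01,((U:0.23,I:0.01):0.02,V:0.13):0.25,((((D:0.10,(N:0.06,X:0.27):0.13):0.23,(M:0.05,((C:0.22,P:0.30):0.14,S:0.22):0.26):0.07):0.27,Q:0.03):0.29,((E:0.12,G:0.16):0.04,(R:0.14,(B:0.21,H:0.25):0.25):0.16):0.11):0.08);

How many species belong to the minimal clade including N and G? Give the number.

13

The MRCA of N and G is the node subtending ((((D,(N,X)),(M,((C,P),S))),Q),((E,G),(R,(B,H)))).
That clade contains 13 terminal taxa: B, C, D, E, G, H, M, N, P, Q, R, S, X.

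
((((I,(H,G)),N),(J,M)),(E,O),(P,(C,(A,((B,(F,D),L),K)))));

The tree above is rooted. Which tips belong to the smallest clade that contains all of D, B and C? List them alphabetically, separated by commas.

A, B, C, D, F, K, L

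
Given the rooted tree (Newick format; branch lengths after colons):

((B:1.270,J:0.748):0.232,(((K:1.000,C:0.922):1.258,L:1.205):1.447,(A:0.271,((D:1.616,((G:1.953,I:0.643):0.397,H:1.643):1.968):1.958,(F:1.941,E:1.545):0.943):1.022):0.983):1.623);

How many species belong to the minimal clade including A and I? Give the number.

7

The MRCA of A and I is the node subtending (A,((D,((G,I),H)),(F,E))).
That clade contains 7 terminal taxa: A, D, E, F, G, H, I.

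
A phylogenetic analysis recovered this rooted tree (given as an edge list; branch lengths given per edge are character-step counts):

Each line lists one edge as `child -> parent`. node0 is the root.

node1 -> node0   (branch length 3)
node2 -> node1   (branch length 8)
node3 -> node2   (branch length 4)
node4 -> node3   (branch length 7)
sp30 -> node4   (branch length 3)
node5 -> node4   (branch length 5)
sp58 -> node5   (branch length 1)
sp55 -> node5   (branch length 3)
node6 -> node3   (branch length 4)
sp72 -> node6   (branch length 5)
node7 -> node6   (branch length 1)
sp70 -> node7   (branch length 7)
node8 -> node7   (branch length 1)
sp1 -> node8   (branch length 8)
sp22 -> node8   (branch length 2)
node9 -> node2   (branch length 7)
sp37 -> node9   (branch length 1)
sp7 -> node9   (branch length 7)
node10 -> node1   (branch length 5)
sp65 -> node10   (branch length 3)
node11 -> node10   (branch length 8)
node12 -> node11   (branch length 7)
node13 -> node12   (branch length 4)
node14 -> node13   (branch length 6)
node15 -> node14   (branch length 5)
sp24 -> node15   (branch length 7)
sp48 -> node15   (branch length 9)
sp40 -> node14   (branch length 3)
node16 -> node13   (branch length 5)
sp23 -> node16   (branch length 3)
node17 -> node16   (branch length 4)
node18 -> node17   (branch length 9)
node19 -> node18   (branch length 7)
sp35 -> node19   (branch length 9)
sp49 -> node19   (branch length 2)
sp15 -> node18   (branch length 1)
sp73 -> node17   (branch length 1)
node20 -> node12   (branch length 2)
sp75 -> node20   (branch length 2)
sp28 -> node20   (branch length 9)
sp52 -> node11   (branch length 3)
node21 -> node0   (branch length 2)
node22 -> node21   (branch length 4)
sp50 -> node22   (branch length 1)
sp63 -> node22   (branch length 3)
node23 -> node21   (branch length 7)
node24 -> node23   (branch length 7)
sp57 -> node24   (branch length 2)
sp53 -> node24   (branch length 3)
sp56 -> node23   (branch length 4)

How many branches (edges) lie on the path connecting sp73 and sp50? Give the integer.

11

The MRCA of sp73 and sp50 is the root of the tree.
From sp73 up to that node: 8 branches. From sp50 up to the same node: 3 branches. Total: 8 + 3 = 11.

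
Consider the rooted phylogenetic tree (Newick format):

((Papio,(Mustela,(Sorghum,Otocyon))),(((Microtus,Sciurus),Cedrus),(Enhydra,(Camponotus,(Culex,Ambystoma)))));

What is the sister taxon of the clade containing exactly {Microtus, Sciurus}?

The clade containing exactly {Microtus, Sciurus} attaches to the tree at the node subtending ((Microtus,Sciurus),Cedrus).
The other lineage descending from that same node — the sister group — is the single tip Cedrus.

Cedrus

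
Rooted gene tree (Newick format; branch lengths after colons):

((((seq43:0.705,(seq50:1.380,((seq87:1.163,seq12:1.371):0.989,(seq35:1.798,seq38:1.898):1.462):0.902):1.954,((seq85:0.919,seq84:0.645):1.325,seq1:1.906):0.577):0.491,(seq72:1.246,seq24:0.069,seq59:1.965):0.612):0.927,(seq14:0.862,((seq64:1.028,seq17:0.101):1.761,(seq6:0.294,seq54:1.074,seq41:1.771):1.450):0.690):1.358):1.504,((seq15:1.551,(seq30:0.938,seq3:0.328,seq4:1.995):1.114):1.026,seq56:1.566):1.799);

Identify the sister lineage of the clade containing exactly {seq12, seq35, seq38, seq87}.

The clade containing exactly {seq12, seq35, seq38, seq87} attaches to the tree at the node subtending (seq50,((seq87,seq12),(seq35,seq38))).
The other lineage descending from that same node — the sister group — is the single tip seq50.

seq50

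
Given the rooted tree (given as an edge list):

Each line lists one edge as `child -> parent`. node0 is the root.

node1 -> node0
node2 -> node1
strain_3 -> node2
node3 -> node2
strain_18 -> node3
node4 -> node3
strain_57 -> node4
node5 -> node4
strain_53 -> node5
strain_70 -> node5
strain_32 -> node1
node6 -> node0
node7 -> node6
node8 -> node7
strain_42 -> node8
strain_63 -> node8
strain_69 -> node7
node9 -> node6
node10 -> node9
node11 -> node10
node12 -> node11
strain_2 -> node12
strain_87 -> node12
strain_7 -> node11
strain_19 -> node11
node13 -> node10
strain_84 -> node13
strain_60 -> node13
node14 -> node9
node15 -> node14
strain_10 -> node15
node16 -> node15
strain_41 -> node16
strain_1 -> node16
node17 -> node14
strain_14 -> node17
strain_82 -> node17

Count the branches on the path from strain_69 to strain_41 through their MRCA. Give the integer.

The MRCA of strain_69 and strain_41 is the node subtending (((strain_42,strain_63),strain_69),((((strain_2,strain_87),strain_7,strain_19),(strain_84,strain_60)),((strain_10,(strain_41,strain_1)),(strain_14,strain_82)))).
From strain_69 up to that node: 2 branches. From strain_41 up to the same node: 5 branches. Total: 2 + 5 = 7.

7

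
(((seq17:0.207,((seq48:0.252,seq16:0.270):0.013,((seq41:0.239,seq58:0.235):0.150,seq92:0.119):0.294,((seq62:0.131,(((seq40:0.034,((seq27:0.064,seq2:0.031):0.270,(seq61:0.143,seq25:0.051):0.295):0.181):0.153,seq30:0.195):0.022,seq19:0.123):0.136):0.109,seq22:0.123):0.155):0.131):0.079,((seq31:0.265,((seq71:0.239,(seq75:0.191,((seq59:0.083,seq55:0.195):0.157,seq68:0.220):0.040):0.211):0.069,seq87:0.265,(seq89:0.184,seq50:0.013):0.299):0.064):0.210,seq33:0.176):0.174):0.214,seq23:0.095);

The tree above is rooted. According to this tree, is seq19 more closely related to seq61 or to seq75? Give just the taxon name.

The MRCA of seq19 and seq61 subtends (((seq40,((seq27,seq2),(seq61,seq25))),seq30),seq19) (7 taxa).
The MRCA of seq19 and seq75 subtends ((seq17,((seq48,seq16),((seq41,seq58),seq92),((seq62,(((seq40,((seq27,seq2),(seq61,seq25))),seq30),seq19)),seq22))),((seq31,((seq71,(seq75,((seq59,seq55),seq68))),seq87,(seq89,seq50))),seq33)) (25 taxa).
The first is nested inside the second, so seq19 shares a more recent common ancestor with seq61.

seq61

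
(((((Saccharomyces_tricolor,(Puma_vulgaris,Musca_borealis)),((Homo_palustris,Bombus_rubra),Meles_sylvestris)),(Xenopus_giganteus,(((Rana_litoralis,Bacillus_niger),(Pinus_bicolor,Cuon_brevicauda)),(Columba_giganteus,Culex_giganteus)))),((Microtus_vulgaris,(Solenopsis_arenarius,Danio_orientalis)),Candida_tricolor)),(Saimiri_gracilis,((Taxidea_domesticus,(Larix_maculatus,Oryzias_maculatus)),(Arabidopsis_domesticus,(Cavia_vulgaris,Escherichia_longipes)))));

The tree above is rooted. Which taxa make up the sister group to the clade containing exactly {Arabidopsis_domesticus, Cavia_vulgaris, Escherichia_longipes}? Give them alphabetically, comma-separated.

Larix_maculatus, Oryzias_maculatus, Taxidea_domesticus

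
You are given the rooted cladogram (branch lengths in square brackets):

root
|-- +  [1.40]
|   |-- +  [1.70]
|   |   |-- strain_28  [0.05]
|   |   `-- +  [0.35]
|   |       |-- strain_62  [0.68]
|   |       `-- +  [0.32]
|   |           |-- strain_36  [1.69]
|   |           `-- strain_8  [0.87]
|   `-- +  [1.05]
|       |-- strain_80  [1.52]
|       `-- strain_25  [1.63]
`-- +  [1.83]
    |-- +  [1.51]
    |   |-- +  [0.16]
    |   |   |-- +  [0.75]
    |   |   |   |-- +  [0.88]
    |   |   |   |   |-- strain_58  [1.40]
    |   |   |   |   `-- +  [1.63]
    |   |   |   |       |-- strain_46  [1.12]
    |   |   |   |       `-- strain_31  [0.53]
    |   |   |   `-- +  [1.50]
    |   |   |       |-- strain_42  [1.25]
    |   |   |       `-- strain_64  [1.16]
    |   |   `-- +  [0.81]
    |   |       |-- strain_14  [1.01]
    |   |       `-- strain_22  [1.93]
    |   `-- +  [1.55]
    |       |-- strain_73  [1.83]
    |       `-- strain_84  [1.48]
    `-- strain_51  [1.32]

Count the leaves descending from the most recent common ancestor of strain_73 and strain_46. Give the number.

9

The MRCA of strain_73 and strain_46 is the node subtending ((((strain_58,(strain_46,strain_31)),(strain_42,strain_64)),(strain_14,strain_22)),(strain_73,strain_84)).
That clade contains 9 terminal taxa: strain_14, strain_22, strain_31, strain_42, strain_46, strain_58, strain_64, strain_73, strain_84.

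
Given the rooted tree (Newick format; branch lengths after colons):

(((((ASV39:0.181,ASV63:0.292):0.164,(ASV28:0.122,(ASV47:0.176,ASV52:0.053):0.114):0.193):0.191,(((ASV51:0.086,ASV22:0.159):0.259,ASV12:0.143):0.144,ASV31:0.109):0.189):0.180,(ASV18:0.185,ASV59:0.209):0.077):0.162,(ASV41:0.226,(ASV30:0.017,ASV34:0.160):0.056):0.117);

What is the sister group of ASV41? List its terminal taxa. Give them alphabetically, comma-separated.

ASV41 attaches to the tree at the node subtending (ASV41,(ASV30,ASV34)).
The other lineage descending from that same node — the sister group — is (ASV30,ASV34); its 2 tips in alphabetical order are the answer.

ASV30, ASV34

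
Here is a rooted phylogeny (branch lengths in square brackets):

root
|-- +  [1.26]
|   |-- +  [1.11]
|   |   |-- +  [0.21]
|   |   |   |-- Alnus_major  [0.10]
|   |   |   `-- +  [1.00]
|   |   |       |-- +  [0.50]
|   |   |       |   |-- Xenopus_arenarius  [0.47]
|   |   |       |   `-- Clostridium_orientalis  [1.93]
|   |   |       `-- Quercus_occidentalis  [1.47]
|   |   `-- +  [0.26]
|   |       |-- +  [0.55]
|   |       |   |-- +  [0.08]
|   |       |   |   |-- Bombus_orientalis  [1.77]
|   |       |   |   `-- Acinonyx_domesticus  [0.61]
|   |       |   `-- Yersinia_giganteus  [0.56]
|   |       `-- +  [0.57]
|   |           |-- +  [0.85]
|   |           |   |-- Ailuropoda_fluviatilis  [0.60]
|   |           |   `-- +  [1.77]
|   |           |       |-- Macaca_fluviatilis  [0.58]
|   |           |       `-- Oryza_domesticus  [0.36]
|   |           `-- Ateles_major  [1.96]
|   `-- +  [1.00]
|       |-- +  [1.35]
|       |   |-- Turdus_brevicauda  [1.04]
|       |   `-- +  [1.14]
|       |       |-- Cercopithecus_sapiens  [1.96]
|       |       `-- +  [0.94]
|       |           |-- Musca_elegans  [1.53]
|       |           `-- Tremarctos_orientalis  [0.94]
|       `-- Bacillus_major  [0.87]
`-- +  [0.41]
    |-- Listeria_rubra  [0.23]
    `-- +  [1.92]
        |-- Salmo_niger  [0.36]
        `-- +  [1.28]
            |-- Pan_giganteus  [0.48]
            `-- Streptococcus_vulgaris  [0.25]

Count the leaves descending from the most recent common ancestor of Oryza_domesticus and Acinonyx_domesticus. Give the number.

The MRCA of Oryza_domesticus and Acinonyx_domesticus is the node subtending (((Bombus_orientalis,Acinonyx_domesticus),Yersinia_giganteus),((Ailuropoda_fluviatilis,(Macaca_fluviatilis,Oryza_domesticus)),Ateles_major)).
That clade contains 7 terminal taxa: Acinonyx_domesticus, Ailuropoda_fluviatilis, Ateles_major, Bombus_orientalis, Macaca_fluviatilis, Oryza_domesticus, Yersinia_giganteus.

7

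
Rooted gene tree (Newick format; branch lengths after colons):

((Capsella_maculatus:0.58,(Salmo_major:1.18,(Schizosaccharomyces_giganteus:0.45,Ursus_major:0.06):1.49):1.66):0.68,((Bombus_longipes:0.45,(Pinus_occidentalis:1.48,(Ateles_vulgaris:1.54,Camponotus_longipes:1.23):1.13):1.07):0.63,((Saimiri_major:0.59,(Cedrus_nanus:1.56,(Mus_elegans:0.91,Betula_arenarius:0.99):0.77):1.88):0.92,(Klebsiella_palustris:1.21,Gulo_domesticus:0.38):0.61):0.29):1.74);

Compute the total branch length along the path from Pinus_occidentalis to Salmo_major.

8.44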